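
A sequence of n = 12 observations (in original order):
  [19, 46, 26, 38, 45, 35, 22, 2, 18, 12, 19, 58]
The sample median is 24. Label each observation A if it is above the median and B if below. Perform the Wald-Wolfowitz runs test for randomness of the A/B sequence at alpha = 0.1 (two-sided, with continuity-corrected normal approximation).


Step 1: Compute median = 24; label A = above, B = below.
Labels in order: BAAAAABBBBBA  (n_A = 6, n_B = 6)
Step 2: Count runs R = 4.
Step 3: Under H0 (random ordering), E[R] = 2*n_A*n_B/(n_A+n_B) + 1 = 2*6*6/12 + 1 = 7.0000.
        Var[R] = 2*n_A*n_B*(2*n_A*n_B - n_A - n_B) / ((n_A+n_B)^2 * (n_A+n_B-1)) = 4320/1584 = 2.7273.
        SD[R] = 1.6514.
Step 4: Continuity-corrected z = (R + 0.5 - E[R]) / SD[R] = (4 + 0.5 - 7.0000) / 1.6514 = -1.5138.
Step 5: Two-sided p-value via normal approximation = 2*(1 - Phi(|z|)) = 0.130070.
Step 6: alpha = 0.1. fail to reject H0.

R = 4, z = -1.5138, p = 0.130070, fail to reject H0.


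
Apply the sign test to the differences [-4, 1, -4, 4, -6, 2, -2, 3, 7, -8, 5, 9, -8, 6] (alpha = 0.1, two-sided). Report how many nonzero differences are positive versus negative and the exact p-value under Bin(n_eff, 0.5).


Step 1: Discard zero differences. Original n = 14; n_eff = number of nonzero differences = 14.
Nonzero differences (with sign): -4, +1, -4, +4, -6, +2, -2, +3, +7, -8, +5, +9, -8, +6
Step 2: Count signs: positive = 8, negative = 6.
Step 3: Under H0: P(positive) = 0.5, so the number of positives S ~ Bin(14, 0.5).
Step 4: Two-sided exact p-value = sum of Bin(14,0.5) probabilities at or below the observed probability = 0.790527.
Step 5: alpha = 0.1. fail to reject H0.

n_eff = 14, pos = 8, neg = 6, p = 0.790527, fail to reject H0.


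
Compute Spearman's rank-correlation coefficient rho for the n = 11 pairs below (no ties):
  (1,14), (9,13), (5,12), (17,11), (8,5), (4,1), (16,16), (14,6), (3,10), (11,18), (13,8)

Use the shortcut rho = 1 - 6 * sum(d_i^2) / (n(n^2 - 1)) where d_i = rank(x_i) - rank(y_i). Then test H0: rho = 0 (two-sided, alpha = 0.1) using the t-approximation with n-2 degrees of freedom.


Step 1: Rank x and y separately (midranks; no ties here).
rank(x): 1->1, 9->6, 5->4, 17->11, 8->5, 4->3, 16->10, 14->9, 3->2, 11->7, 13->8
rank(y): 14->9, 13->8, 12->7, 11->6, 5->2, 1->1, 16->10, 6->3, 10->5, 18->11, 8->4
Step 2: d_i = R_x(i) - R_y(i); compute d_i^2.
  (1-9)^2=64, (6-8)^2=4, (4-7)^2=9, (11-6)^2=25, (5-2)^2=9, (3-1)^2=4, (10-10)^2=0, (9-3)^2=36, (2-5)^2=9, (7-11)^2=16, (8-4)^2=16
sum(d^2) = 192.
Step 3: rho = 1 - 6*192 / (11*(11^2 - 1)) = 1 - 1152/1320 = 0.127273.
Step 4: Under H0, t = rho * sqrt((n-2)/(1-rho^2)) = 0.3849 ~ t(9).
Step 5: Two-sided p-value from the t-distribution with 9 df = 0.709215.
Step 6: alpha = 0.1. fail to reject H0.

rho = 0.1273, p = 0.709215, fail to reject H0 at alpha = 0.1.


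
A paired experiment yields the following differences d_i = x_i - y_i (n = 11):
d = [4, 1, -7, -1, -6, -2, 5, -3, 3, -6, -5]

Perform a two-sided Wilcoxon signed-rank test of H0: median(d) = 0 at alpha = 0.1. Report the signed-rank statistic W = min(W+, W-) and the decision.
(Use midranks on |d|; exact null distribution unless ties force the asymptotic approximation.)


Step 1: Drop any zero differences (none here) and take |d_i|.
|d| = [4, 1, 7, 1, 6, 2, 5, 3, 3, 6, 5]
Step 2: Midrank |d_i| (ties get averaged ranks).
ranks: |4|->6, |1|->1.5, |7|->11, |1|->1.5, |6|->9.5, |2|->3, |5|->7.5, |3|->4.5, |3|->4.5, |6|->9.5, |5|->7.5
Step 3: Attach original signs; sum ranks with positive sign and with negative sign.
W+ = 6 + 1.5 + 7.5 + 4.5 = 19.5
W- = 11 + 1.5 + 9.5 + 3 + 4.5 + 9.5 + 7.5 = 46.5
(Check: W+ + W- = 66 should equal n(n+1)/2 = 66.)
Step 4: Test statistic W = min(W+, W-) = 19.5.
Step 5: Ties in |d|, so use the tie-corrected normal approximation.
        E[W] = n(n+1)/4 = 11*12/4 = 33.
        Tie groups: |d|=1 (t=2), |d|=3 (t=2), |d|=5 (t=2), |d|=6 (t=2); sum(t^3 - t) = 24.
        Var[W] = n(n+1)(2n+1)/24 - sum(t^3-t)/48 = 3036/24 - 24/48 = 126.
        z = (W - E[W]) / sqrt(Var[W]) = (19.5 - 33) / 11.2250 = -1.2027.
        Two-sided p = 2*Phi(z) = 0.229102.
Step 6: alpha = 0.1. fail to reject H0.

W+ = 19.5, W- = 46.5, W = min = 19.5, p = 0.229102, fail to reject H0.


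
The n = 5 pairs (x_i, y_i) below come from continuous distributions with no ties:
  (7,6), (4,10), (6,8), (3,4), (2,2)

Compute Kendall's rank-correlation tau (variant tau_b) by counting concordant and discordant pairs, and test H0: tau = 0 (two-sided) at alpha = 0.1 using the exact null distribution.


Step 1: Enumerate the 10 unordered pairs (i,j) with i<j and classify each by sign(x_j-x_i) * sign(y_j-y_i).
  (1,2):dx=-3,dy=+4->D; (1,3):dx=-1,dy=+2->D; (1,4):dx=-4,dy=-2->C; (1,5):dx=-5,dy=-4->C
  (2,3):dx=+2,dy=-2->D; (2,4):dx=-1,dy=-6->C; (2,5):dx=-2,dy=-8->C; (3,4):dx=-3,dy=-4->C
  (3,5):dx=-4,dy=-6->C; (4,5):dx=-1,dy=-2->C
Step 2: C = 7, D = 3, total pairs = 10.
Step 3: tau = (C - D)/(n(n-1)/2) = (7 - 3)/10 = 0.400000.
Step 4: Exact two-sided p-value (enumerate n! = 120 permutations of y under H0): p = 0.483333.
Step 5: alpha = 0.1. fail to reject H0.

tau_b = 0.4000 (C=7, D=3), p = 0.483333, fail to reject H0.


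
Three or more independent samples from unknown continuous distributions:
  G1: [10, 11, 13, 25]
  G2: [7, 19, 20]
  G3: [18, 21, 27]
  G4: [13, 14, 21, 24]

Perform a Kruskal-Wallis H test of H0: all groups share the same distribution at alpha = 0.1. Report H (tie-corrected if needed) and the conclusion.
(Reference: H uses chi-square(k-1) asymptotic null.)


Step 1: Combine all N = 14 observations and assign midranks.
sorted (value, group, rank): (7,G2,1), (10,G1,2), (11,G1,3), (13,G1,4.5), (13,G4,4.5), (14,G4,6), (18,G3,7), (19,G2,8), (20,G2,9), (21,G3,10.5), (21,G4,10.5), (24,G4,12), (25,G1,13), (27,G3,14)
Step 2: Sum ranks within each group.
R_1 = 22.5 (n_1 = 4)
R_2 = 18 (n_2 = 3)
R_3 = 31.5 (n_3 = 3)
R_4 = 33 (n_4 = 4)
Step 3: H = 12/(N(N+1)) * sum(R_i^2/n_i) - 3(N+1)
     = 12/(14*15) * (22.5^2/4 + 18^2/3 + 31.5^2/3 + 33^2/4) - 3*15
     = 0.057143 * 837.562 - 45
     = 2.860714.
Step 4: Ties present; correction factor C = 1 - 12/(14^3 - 14) = 0.995604. Corrected H = 2.860714 / 0.995604 = 2.873344.
Step 5: Under H0, H ~ chi^2(3); p-value = 0.411568.
Step 6: alpha = 0.1. fail to reject H0.

H = 2.8733, df = 3, p = 0.411568, fail to reject H0.


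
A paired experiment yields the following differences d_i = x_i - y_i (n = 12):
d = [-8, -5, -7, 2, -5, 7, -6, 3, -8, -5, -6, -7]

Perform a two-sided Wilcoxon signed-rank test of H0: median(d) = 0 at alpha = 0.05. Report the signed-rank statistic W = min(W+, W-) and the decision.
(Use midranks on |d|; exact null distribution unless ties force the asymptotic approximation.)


Step 1: Drop any zero differences (none here) and take |d_i|.
|d| = [8, 5, 7, 2, 5, 7, 6, 3, 8, 5, 6, 7]
Step 2: Midrank |d_i| (ties get averaged ranks).
ranks: |8|->11.5, |5|->4, |7|->9, |2|->1, |5|->4, |7|->9, |6|->6.5, |3|->2, |8|->11.5, |5|->4, |6|->6.5, |7|->9
Step 3: Attach original signs; sum ranks with positive sign and with negative sign.
W+ = 1 + 9 + 2 = 12
W- = 11.5 + 4 + 9 + 4 + 6.5 + 11.5 + 4 + 6.5 + 9 = 66
(Check: W+ + W- = 78 should equal n(n+1)/2 = 78.)
Step 4: Test statistic W = min(W+, W-) = 12.
Step 5: Ties in |d|, so use the tie-corrected normal approximation.
        E[W] = n(n+1)/4 = 12*13/4 = 39.
        Tie groups: |d|=5 (t=3), |d|=6 (t=2), |d|=7 (t=3), |d|=8 (t=2); sum(t^3 - t) = 60.
        Var[W] = n(n+1)(2n+1)/24 - sum(t^3-t)/48 = 3900/24 - 60/48 = 161.25.
        z = (W - E[W]) / sqrt(Var[W]) = (12 - 39) / 12.6984 = -2.1262.
        Two-sided p = 2*Phi(z) = 0.033483.
Step 6: alpha = 0.05. reject H0.

W+ = 12, W- = 66, W = min = 12, p = 0.033483, reject H0.


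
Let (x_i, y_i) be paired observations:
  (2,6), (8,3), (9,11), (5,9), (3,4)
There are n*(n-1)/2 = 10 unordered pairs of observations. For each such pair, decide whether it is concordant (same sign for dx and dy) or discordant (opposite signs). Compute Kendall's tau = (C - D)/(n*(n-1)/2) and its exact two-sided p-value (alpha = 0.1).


Step 1: Enumerate the 10 unordered pairs (i,j) with i<j and classify each by sign(x_j-x_i) * sign(y_j-y_i).
  (1,2):dx=+6,dy=-3->D; (1,3):dx=+7,dy=+5->C; (1,4):dx=+3,dy=+3->C; (1,5):dx=+1,dy=-2->D
  (2,3):dx=+1,dy=+8->C; (2,4):dx=-3,dy=+6->D; (2,5):dx=-5,dy=+1->D; (3,4):dx=-4,dy=-2->C
  (3,5):dx=-6,dy=-7->C; (4,5):dx=-2,dy=-5->C
Step 2: C = 6, D = 4, total pairs = 10.
Step 3: tau = (C - D)/(n(n-1)/2) = (6 - 4)/10 = 0.200000.
Step 4: Exact two-sided p-value (enumerate n! = 120 permutations of y under H0): p = 0.816667.
Step 5: alpha = 0.1. fail to reject H0.

tau_b = 0.2000 (C=6, D=4), p = 0.816667, fail to reject H0.


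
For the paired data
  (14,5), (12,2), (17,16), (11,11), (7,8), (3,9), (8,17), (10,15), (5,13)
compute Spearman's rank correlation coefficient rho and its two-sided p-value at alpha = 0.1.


Step 1: Rank x and y separately (midranks; no ties here).
rank(x): 14->8, 12->7, 17->9, 11->6, 7->3, 3->1, 8->4, 10->5, 5->2
rank(y): 5->2, 2->1, 16->8, 11->5, 8->3, 9->4, 17->9, 15->7, 13->6
Step 2: d_i = R_x(i) - R_y(i); compute d_i^2.
  (8-2)^2=36, (7-1)^2=36, (9-8)^2=1, (6-5)^2=1, (3-3)^2=0, (1-4)^2=9, (4-9)^2=25, (5-7)^2=4, (2-6)^2=16
sum(d^2) = 128.
Step 3: rho = 1 - 6*128 / (9*(9^2 - 1)) = 1 - 768/720 = -0.066667.
Step 4: Under H0, t = rho * sqrt((n-2)/(1-rho^2)) = -0.1768 ~ t(7).
Step 5: Two-sided p-value from the t-distribution with 7 df = 0.864690.
Step 6: alpha = 0.1. fail to reject H0.

rho = -0.0667, p = 0.864690, fail to reject H0 at alpha = 0.1.


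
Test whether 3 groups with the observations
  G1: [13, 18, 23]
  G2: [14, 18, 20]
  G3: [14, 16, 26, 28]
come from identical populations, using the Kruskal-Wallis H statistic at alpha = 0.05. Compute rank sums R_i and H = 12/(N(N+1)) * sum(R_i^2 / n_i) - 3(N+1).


Step 1: Combine all N = 10 observations and assign midranks.
sorted (value, group, rank): (13,G1,1), (14,G2,2.5), (14,G3,2.5), (16,G3,4), (18,G1,5.5), (18,G2,5.5), (20,G2,7), (23,G1,8), (26,G3,9), (28,G3,10)
Step 2: Sum ranks within each group.
R_1 = 14.5 (n_1 = 3)
R_2 = 15 (n_2 = 3)
R_3 = 25.5 (n_3 = 4)
Step 3: H = 12/(N(N+1)) * sum(R_i^2/n_i) - 3(N+1)
     = 12/(10*11) * (14.5^2/3 + 15^2/3 + 25.5^2/4) - 3*11
     = 0.109091 * 307.646 - 33
     = 0.561364.
Step 4: Ties present; correction factor C = 1 - 12/(10^3 - 10) = 0.987879. Corrected H = 0.561364 / 0.987879 = 0.568252.
Step 5: Under H0, H ~ chi^2(2); p-value = 0.752672.
Step 6: alpha = 0.05. fail to reject H0.

H = 0.5683, df = 2, p = 0.752672, fail to reject H0.


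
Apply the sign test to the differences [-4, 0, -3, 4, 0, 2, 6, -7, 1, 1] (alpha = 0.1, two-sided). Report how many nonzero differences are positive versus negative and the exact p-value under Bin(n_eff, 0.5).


Step 1: Discard zero differences. Original n = 10; n_eff = number of nonzero differences = 8.
Nonzero differences (with sign): -4, -3, +4, +2, +6, -7, +1, +1
Step 2: Count signs: positive = 5, negative = 3.
Step 3: Under H0: P(positive) = 0.5, so the number of positives S ~ Bin(8, 0.5).
Step 4: Two-sided exact p-value = sum of Bin(8,0.5) probabilities at or below the observed probability = 0.726562.
Step 5: alpha = 0.1. fail to reject H0.

n_eff = 8, pos = 5, neg = 3, p = 0.726562, fail to reject H0.


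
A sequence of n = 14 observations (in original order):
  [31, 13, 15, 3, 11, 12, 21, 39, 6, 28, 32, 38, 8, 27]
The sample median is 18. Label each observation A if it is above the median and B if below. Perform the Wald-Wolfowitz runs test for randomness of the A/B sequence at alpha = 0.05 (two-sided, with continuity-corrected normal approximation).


Step 1: Compute median = 18; label A = above, B = below.
Labels in order: ABBBBBAABAAABA  (n_A = 7, n_B = 7)
Step 2: Count runs R = 7.
Step 3: Under H0 (random ordering), E[R] = 2*n_A*n_B/(n_A+n_B) + 1 = 2*7*7/14 + 1 = 8.0000.
        Var[R] = 2*n_A*n_B*(2*n_A*n_B - n_A - n_B) / ((n_A+n_B)^2 * (n_A+n_B-1)) = 8232/2548 = 3.2308.
        SD[R] = 1.7974.
Step 4: Continuity-corrected z = (R + 0.5 - E[R]) / SD[R] = (7 + 0.5 - 8.0000) / 1.7974 = -0.2782.
Step 5: Two-sided p-value via normal approximation = 2*(1 - Phi(|z|)) = 0.780879.
Step 6: alpha = 0.05. fail to reject H0.

R = 7, z = -0.2782, p = 0.780879, fail to reject H0.


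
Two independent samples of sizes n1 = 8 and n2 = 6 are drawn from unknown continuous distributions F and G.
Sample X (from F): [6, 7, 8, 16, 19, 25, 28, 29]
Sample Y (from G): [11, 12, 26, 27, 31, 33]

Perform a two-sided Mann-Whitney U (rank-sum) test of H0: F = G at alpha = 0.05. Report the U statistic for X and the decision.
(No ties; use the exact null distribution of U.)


Step 1: Combine and sort all 14 observations; assign midranks.
sorted (value, group): (6,X), (7,X), (8,X), (11,Y), (12,Y), (16,X), (19,X), (25,X), (26,Y), (27,Y), (28,X), (29,X), (31,Y), (33,Y)
ranks: 6->1, 7->2, 8->3, 11->4, 12->5, 16->6, 19->7, 25->8, 26->9, 27->10, 28->11, 29->12, 31->13, 33->14
Step 2: Rank sum for X: R1 = 1 + 2 + 3 + 6 + 7 + 8 + 11 + 12 = 50.
Step 3: U_X = R1 - n1(n1+1)/2 = 50 - 8*9/2 = 50 - 36 = 14.
       U_Y = n1*n2 - U_X = 48 - 14 = 34.
Step 4: No ties, so the exact null distribution of U (based on enumerating the C(14,8) = 3003 equally likely rank assignments) gives the two-sided p-value.
Step 5: p-value = 0.228438; compare to alpha = 0.05. fail to reject H0.

U_X = 14, p = 0.228438, fail to reject H0 at alpha = 0.05.


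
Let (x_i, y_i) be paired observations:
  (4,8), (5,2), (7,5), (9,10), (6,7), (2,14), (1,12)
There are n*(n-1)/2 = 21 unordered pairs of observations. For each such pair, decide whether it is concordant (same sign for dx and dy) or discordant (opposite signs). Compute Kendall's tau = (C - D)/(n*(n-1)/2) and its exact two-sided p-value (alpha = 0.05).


Step 1: Enumerate the 21 unordered pairs (i,j) with i<j and classify each by sign(x_j-x_i) * sign(y_j-y_i).
  (1,2):dx=+1,dy=-6->D; (1,3):dx=+3,dy=-3->D; (1,4):dx=+5,dy=+2->C; (1,5):dx=+2,dy=-1->D
  (1,6):dx=-2,dy=+6->D; (1,7):dx=-3,dy=+4->D; (2,3):dx=+2,dy=+3->C; (2,4):dx=+4,dy=+8->C
  (2,5):dx=+1,dy=+5->C; (2,6):dx=-3,dy=+12->D; (2,7):dx=-4,dy=+10->D; (3,4):dx=+2,dy=+5->C
  (3,5):dx=-1,dy=+2->D; (3,6):dx=-5,dy=+9->D; (3,7):dx=-6,dy=+7->D; (4,5):dx=-3,dy=-3->C
  (4,6):dx=-7,dy=+4->D; (4,7):dx=-8,dy=+2->D; (5,6):dx=-4,dy=+7->D; (5,7):dx=-5,dy=+5->D
  (6,7):dx=-1,dy=-2->C
Step 2: C = 7, D = 14, total pairs = 21.
Step 3: tau = (C - D)/(n(n-1)/2) = (7 - 14)/21 = -0.333333.
Step 4: Exact two-sided p-value (enumerate n! = 5040 permutations of y under H0): p = 0.381349.
Step 5: alpha = 0.05. fail to reject H0.

tau_b = -0.3333 (C=7, D=14), p = 0.381349, fail to reject H0.


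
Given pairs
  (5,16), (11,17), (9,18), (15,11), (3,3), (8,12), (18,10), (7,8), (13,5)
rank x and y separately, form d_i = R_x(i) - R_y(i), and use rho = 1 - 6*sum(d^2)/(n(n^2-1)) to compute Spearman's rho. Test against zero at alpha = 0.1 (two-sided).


Step 1: Rank x and y separately (midranks; no ties here).
rank(x): 5->2, 11->6, 9->5, 15->8, 3->1, 8->4, 18->9, 7->3, 13->7
rank(y): 16->7, 17->8, 18->9, 11->5, 3->1, 12->6, 10->4, 8->3, 5->2
Step 2: d_i = R_x(i) - R_y(i); compute d_i^2.
  (2-7)^2=25, (6-8)^2=4, (5-9)^2=16, (8-5)^2=9, (1-1)^2=0, (4-6)^2=4, (9-4)^2=25, (3-3)^2=0, (7-2)^2=25
sum(d^2) = 108.
Step 3: rho = 1 - 6*108 / (9*(9^2 - 1)) = 1 - 648/720 = 0.100000.
Step 4: Under H0, t = rho * sqrt((n-2)/(1-rho^2)) = 0.2659 ~ t(7).
Step 5: Two-sided p-value from the t-distribution with 7 df = 0.797972.
Step 6: alpha = 0.1. fail to reject H0.

rho = 0.1000, p = 0.797972, fail to reject H0 at alpha = 0.1.


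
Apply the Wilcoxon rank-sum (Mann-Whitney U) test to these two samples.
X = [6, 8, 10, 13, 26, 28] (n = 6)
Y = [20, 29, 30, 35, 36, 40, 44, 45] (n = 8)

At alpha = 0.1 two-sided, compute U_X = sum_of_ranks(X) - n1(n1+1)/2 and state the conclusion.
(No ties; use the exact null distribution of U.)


Step 1: Combine and sort all 14 observations; assign midranks.
sorted (value, group): (6,X), (8,X), (10,X), (13,X), (20,Y), (26,X), (28,X), (29,Y), (30,Y), (35,Y), (36,Y), (40,Y), (44,Y), (45,Y)
ranks: 6->1, 8->2, 10->3, 13->4, 20->5, 26->6, 28->7, 29->8, 30->9, 35->10, 36->11, 40->12, 44->13, 45->14
Step 2: Rank sum for X: R1 = 1 + 2 + 3 + 4 + 6 + 7 = 23.
Step 3: U_X = R1 - n1(n1+1)/2 = 23 - 6*7/2 = 23 - 21 = 2.
       U_Y = n1*n2 - U_X = 48 - 2 = 46.
Step 4: No ties, so the exact null distribution of U (based on enumerating the C(14,6) = 3003 equally likely rank assignments) gives the two-sided p-value.
Step 5: p-value = 0.002664; compare to alpha = 0.1. reject H0.

U_X = 2, p = 0.002664, reject H0 at alpha = 0.1.


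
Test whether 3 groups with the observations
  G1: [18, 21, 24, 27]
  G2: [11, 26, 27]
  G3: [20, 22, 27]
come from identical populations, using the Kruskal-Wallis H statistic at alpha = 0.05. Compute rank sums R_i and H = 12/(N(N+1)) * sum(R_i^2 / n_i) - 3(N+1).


Step 1: Combine all N = 10 observations and assign midranks.
sorted (value, group, rank): (11,G2,1), (18,G1,2), (20,G3,3), (21,G1,4), (22,G3,5), (24,G1,6), (26,G2,7), (27,G1,9), (27,G2,9), (27,G3,9)
Step 2: Sum ranks within each group.
R_1 = 21 (n_1 = 4)
R_2 = 17 (n_2 = 3)
R_3 = 17 (n_3 = 3)
Step 3: H = 12/(N(N+1)) * sum(R_i^2/n_i) - 3(N+1)
     = 12/(10*11) * (21^2/4 + 17^2/3 + 17^2/3) - 3*11
     = 0.109091 * 302.917 - 33
     = 0.045455.
Step 4: Ties present; correction factor C = 1 - 24/(10^3 - 10) = 0.975758. Corrected H = 0.045455 / 0.975758 = 0.046584.
Step 5: Under H0, H ~ chi^2(2); p-value = 0.976977.
Step 6: alpha = 0.05. fail to reject H0.

H = 0.0466, df = 2, p = 0.976977, fail to reject H0.


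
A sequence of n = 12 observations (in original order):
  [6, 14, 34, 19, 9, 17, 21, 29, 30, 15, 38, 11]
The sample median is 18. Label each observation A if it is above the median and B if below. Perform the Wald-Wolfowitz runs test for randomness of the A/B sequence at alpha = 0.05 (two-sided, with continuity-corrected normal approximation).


Step 1: Compute median = 18; label A = above, B = below.
Labels in order: BBAABBAAABAB  (n_A = 6, n_B = 6)
Step 2: Count runs R = 7.
Step 3: Under H0 (random ordering), E[R] = 2*n_A*n_B/(n_A+n_B) + 1 = 2*6*6/12 + 1 = 7.0000.
        Var[R] = 2*n_A*n_B*(2*n_A*n_B - n_A - n_B) / ((n_A+n_B)^2 * (n_A+n_B-1)) = 4320/1584 = 2.7273.
        SD[R] = 1.6514.
Step 4: R = E[R], so z = 0 with no continuity correction.
Step 5: Two-sided p-value via normal approximation = 2*(1 - Phi(|z|)) = 1.000000.
Step 6: alpha = 0.05. fail to reject H0.

R = 7, z = 0.0000, p = 1.000000, fail to reject H0.


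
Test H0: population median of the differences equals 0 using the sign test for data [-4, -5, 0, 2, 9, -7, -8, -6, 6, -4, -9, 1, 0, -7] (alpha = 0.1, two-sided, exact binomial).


Step 1: Discard zero differences. Original n = 14; n_eff = number of nonzero differences = 12.
Nonzero differences (with sign): -4, -5, +2, +9, -7, -8, -6, +6, -4, -9, +1, -7
Step 2: Count signs: positive = 4, negative = 8.
Step 3: Under H0: P(positive) = 0.5, so the number of positives S ~ Bin(12, 0.5).
Step 4: Two-sided exact p-value = sum of Bin(12,0.5) probabilities at or below the observed probability = 0.387695.
Step 5: alpha = 0.1. fail to reject H0.

n_eff = 12, pos = 4, neg = 8, p = 0.387695, fail to reject H0.


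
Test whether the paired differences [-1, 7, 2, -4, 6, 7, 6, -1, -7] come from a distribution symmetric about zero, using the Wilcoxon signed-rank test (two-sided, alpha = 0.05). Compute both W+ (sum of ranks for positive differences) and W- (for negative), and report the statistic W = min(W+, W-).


Step 1: Drop any zero differences (none here) and take |d_i|.
|d| = [1, 7, 2, 4, 6, 7, 6, 1, 7]
Step 2: Midrank |d_i| (ties get averaged ranks).
ranks: |1|->1.5, |7|->8, |2|->3, |4|->4, |6|->5.5, |7|->8, |6|->5.5, |1|->1.5, |7|->8
Step 3: Attach original signs; sum ranks with positive sign and with negative sign.
W+ = 8 + 3 + 5.5 + 8 + 5.5 = 30
W- = 1.5 + 4 + 1.5 + 8 = 15
(Check: W+ + W- = 45 should equal n(n+1)/2 = 45.)
Step 4: Test statistic W = min(W+, W-) = 15.
Step 5: Ties in |d|, so use the tie-corrected normal approximation.
        E[W] = n(n+1)/4 = 9*10/4 = 22.5.
        Tie groups: |d|=1 (t=2), |d|=6 (t=2), |d|=7 (t=3); sum(t^3 - t) = 36.
        Var[W] = n(n+1)(2n+1)/24 - sum(t^3-t)/48 = 1710/24 - 36/48 = 70.5.
        z = (W - E[W]) / sqrt(Var[W]) = (15 - 22.5) / 8.3964 = -0.8932.
        Two-sided p = 2*Phi(z) = 0.371730.
Step 6: alpha = 0.05. fail to reject H0.

W+ = 30, W- = 15, W = min = 15, p = 0.371730, fail to reject H0.


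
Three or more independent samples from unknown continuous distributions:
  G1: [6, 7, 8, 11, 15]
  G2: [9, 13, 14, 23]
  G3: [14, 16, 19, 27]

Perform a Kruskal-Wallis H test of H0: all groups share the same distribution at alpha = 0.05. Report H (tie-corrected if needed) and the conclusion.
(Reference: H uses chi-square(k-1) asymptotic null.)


Step 1: Combine all N = 13 observations and assign midranks.
sorted (value, group, rank): (6,G1,1), (7,G1,2), (8,G1,3), (9,G2,4), (11,G1,5), (13,G2,6), (14,G2,7.5), (14,G3,7.5), (15,G1,9), (16,G3,10), (19,G3,11), (23,G2,12), (27,G3,13)
Step 2: Sum ranks within each group.
R_1 = 20 (n_1 = 5)
R_2 = 29.5 (n_2 = 4)
R_3 = 41.5 (n_3 = 4)
Step 3: H = 12/(N(N+1)) * sum(R_i^2/n_i) - 3(N+1)
     = 12/(13*14) * (20^2/5 + 29.5^2/4 + 41.5^2/4) - 3*14
     = 0.065934 * 728.125 - 42
     = 6.008242.
Step 4: Ties present; correction factor C = 1 - 6/(13^3 - 13) = 0.997253. Corrected H = 6.008242 / 0.997253 = 6.024793.
Step 5: Under H0, H ~ chi^2(2); p-value = 0.049174.
Step 6: alpha = 0.05. reject H0.

H = 6.0248, df = 2, p = 0.049174, reject H0.


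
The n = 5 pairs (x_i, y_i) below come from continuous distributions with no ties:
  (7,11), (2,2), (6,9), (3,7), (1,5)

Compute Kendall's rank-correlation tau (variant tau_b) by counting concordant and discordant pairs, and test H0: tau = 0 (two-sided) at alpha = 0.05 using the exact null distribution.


Step 1: Enumerate the 10 unordered pairs (i,j) with i<j and classify each by sign(x_j-x_i) * sign(y_j-y_i).
  (1,2):dx=-5,dy=-9->C; (1,3):dx=-1,dy=-2->C; (1,4):dx=-4,dy=-4->C; (1,5):dx=-6,dy=-6->C
  (2,3):dx=+4,dy=+7->C; (2,4):dx=+1,dy=+5->C; (2,5):dx=-1,dy=+3->D; (3,4):dx=-3,dy=-2->C
  (3,5):dx=-5,dy=-4->C; (4,5):dx=-2,dy=-2->C
Step 2: C = 9, D = 1, total pairs = 10.
Step 3: tau = (C - D)/(n(n-1)/2) = (9 - 1)/10 = 0.800000.
Step 4: Exact two-sided p-value (enumerate n! = 120 permutations of y under H0): p = 0.083333.
Step 5: alpha = 0.05. fail to reject H0.

tau_b = 0.8000 (C=9, D=1), p = 0.083333, fail to reject H0.


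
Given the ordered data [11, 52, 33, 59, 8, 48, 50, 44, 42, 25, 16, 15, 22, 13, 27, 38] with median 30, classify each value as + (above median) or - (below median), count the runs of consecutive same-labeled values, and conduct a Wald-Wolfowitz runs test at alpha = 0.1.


Step 1: Compute median = 30; label A = above, B = below.
Labels in order: BAAABAAAABBBBBBA  (n_A = 8, n_B = 8)
Step 2: Count runs R = 6.
Step 3: Under H0 (random ordering), E[R] = 2*n_A*n_B/(n_A+n_B) + 1 = 2*8*8/16 + 1 = 9.0000.
        Var[R] = 2*n_A*n_B*(2*n_A*n_B - n_A - n_B) / ((n_A+n_B)^2 * (n_A+n_B-1)) = 14336/3840 = 3.7333.
        SD[R] = 1.9322.
Step 4: Continuity-corrected z = (R + 0.5 - E[R]) / SD[R] = (6 + 0.5 - 9.0000) / 1.9322 = -1.2939.
Step 5: Two-sided p-value via normal approximation = 2*(1 - Phi(|z|)) = 0.195709.
Step 6: alpha = 0.1. fail to reject H0.

R = 6, z = -1.2939, p = 0.195709, fail to reject H0.


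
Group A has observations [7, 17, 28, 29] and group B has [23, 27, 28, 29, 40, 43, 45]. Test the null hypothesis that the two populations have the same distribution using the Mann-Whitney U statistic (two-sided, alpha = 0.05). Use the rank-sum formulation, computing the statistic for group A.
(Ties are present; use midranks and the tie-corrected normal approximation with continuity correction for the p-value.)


Step 1: Combine and sort all 11 observations; assign midranks.
sorted (value, group): (7,X), (17,X), (23,Y), (27,Y), (28,X), (28,Y), (29,X), (29,Y), (40,Y), (43,Y), (45,Y)
ranks: 7->1, 17->2, 23->3, 27->4, 28->5.5, 28->5.5, 29->7.5, 29->7.5, 40->9, 43->10, 45->11
Step 2: Rank sum for X: R1 = 1 + 2 + 5.5 + 7.5 = 16.
Step 3: U_X = R1 - n1(n1+1)/2 = 16 - 4*5/2 = 16 - 10 = 6.
       U_Y = n1*n2 - U_X = 28 - 6 = 22.
Step 4: Ties are present, so use the tie-corrected normal approximation (with continuity correction) for the p-value.
Step 5: p-value = 0.154489; compare to alpha = 0.05. fail to reject H0.

U_X = 6, p = 0.154489, fail to reject H0 at alpha = 0.05.


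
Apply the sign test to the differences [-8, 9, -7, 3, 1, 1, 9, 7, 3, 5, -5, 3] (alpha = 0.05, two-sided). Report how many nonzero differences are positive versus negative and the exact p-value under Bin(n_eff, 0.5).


Step 1: Discard zero differences. Original n = 12; n_eff = number of nonzero differences = 12.
Nonzero differences (with sign): -8, +9, -7, +3, +1, +1, +9, +7, +3, +5, -5, +3
Step 2: Count signs: positive = 9, negative = 3.
Step 3: Under H0: P(positive) = 0.5, so the number of positives S ~ Bin(12, 0.5).
Step 4: Two-sided exact p-value = sum of Bin(12,0.5) probabilities at or below the observed probability = 0.145996.
Step 5: alpha = 0.05. fail to reject H0.

n_eff = 12, pos = 9, neg = 3, p = 0.145996, fail to reject H0.


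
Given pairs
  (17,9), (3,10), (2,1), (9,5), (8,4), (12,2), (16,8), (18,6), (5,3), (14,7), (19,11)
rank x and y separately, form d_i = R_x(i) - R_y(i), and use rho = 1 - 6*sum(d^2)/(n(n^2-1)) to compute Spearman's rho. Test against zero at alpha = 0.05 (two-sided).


Step 1: Rank x and y separately (midranks; no ties here).
rank(x): 17->9, 3->2, 2->1, 9->5, 8->4, 12->6, 16->8, 18->10, 5->3, 14->7, 19->11
rank(y): 9->9, 10->10, 1->1, 5->5, 4->4, 2->2, 8->8, 6->6, 3->3, 7->7, 11->11
Step 2: d_i = R_x(i) - R_y(i); compute d_i^2.
  (9-9)^2=0, (2-10)^2=64, (1-1)^2=0, (5-5)^2=0, (4-4)^2=0, (6-2)^2=16, (8-8)^2=0, (10-6)^2=16, (3-3)^2=0, (7-7)^2=0, (11-11)^2=0
sum(d^2) = 96.
Step 3: rho = 1 - 6*96 / (11*(11^2 - 1)) = 1 - 576/1320 = 0.563636.
Step 4: Under H0, t = rho * sqrt((n-2)/(1-rho^2)) = 2.0470 ~ t(9).
Step 5: Two-sided p-value from the t-distribution with 9 df = 0.070952.
Step 6: alpha = 0.05. fail to reject H0.

rho = 0.5636, p = 0.070952, fail to reject H0 at alpha = 0.05.


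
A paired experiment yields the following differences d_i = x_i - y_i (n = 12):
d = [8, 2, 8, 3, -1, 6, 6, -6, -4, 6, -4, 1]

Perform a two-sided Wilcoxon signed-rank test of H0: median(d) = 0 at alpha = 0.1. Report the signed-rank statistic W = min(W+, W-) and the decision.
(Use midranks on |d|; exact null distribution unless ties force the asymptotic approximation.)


Step 1: Drop any zero differences (none here) and take |d_i|.
|d| = [8, 2, 8, 3, 1, 6, 6, 6, 4, 6, 4, 1]
Step 2: Midrank |d_i| (ties get averaged ranks).
ranks: |8|->11.5, |2|->3, |8|->11.5, |3|->4, |1|->1.5, |6|->8.5, |6|->8.5, |6|->8.5, |4|->5.5, |6|->8.5, |4|->5.5, |1|->1.5
Step 3: Attach original signs; sum ranks with positive sign and with negative sign.
W+ = 11.5 + 3 + 11.5 + 4 + 8.5 + 8.5 + 8.5 + 1.5 = 57
W- = 1.5 + 8.5 + 5.5 + 5.5 = 21
(Check: W+ + W- = 78 should equal n(n+1)/2 = 78.)
Step 4: Test statistic W = min(W+, W-) = 21.
Step 5: Ties in |d|, so use the tie-corrected normal approximation.
        E[W] = n(n+1)/4 = 12*13/4 = 39.
        Tie groups: |d|=1 (t=2), |d|=4 (t=2), |d|=6 (t=4), |d|=8 (t=2); sum(t^3 - t) = 78.
        Var[W] = n(n+1)(2n+1)/24 - sum(t^3-t)/48 = 3900/24 - 78/48 = 160.875.
        z = (W - E[W]) / sqrt(Var[W]) = (21 - 39) / 12.6837 = -1.4191.
        Two-sided p = 2*Phi(z) = 0.155855.
Step 6: alpha = 0.1. fail to reject H0.

W+ = 57, W- = 21, W = min = 21, p = 0.155855, fail to reject H0.


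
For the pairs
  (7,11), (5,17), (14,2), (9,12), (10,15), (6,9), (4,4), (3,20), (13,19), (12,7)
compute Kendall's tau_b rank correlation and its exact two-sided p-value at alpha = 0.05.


Step 1: Enumerate the 45 unordered pairs (i,j) with i<j and classify each by sign(x_j-x_i) * sign(y_j-y_i).
  (1,2):dx=-2,dy=+6->D; (1,3):dx=+7,dy=-9->D; (1,4):dx=+2,dy=+1->C; (1,5):dx=+3,dy=+4->C
  (1,6):dx=-1,dy=-2->C; (1,7):dx=-3,dy=-7->C; (1,8):dx=-4,dy=+9->D; (1,9):dx=+6,dy=+8->C
  (1,10):dx=+5,dy=-4->D; (2,3):dx=+9,dy=-15->D; (2,4):dx=+4,dy=-5->D; (2,5):dx=+5,dy=-2->D
  (2,6):dx=+1,dy=-8->D; (2,7):dx=-1,dy=-13->C; (2,8):dx=-2,dy=+3->D; (2,9):dx=+8,dy=+2->C
  (2,10):dx=+7,dy=-10->D; (3,4):dx=-5,dy=+10->D; (3,5):dx=-4,dy=+13->D; (3,6):dx=-8,dy=+7->D
  (3,7):dx=-10,dy=+2->D; (3,8):dx=-11,dy=+18->D; (3,9):dx=-1,dy=+17->D; (3,10):dx=-2,dy=+5->D
  (4,5):dx=+1,dy=+3->C; (4,6):dx=-3,dy=-3->C; (4,7):dx=-5,dy=-8->C; (4,8):dx=-6,dy=+8->D
  (4,9):dx=+4,dy=+7->C; (4,10):dx=+3,dy=-5->D; (5,6):dx=-4,dy=-6->C; (5,7):dx=-6,dy=-11->C
  (5,8):dx=-7,dy=+5->D; (5,9):dx=+3,dy=+4->C; (5,10):dx=+2,dy=-8->D; (6,7):dx=-2,dy=-5->C
  (6,8):dx=-3,dy=+11->D; (6,9):dx=+7,dy=+10->C; (6,10):dx=+6,dy=-2->D; (7,8):dx=-1,dy=+16->D
  (7,9):dx=+9,dy=+15->C; (7,10):dx=+8,dy=+3->C; (8,9):dx=+10,dy=-1->D; (8,10):dx=+9,dy=-13->D
  (9,10):dx=-1,dy=-12->C
Step 2: C = 19, D = 26, total pairs = 45.
Step 3: tau = (C - D)/(n(n-1)/2) = (19 - 26)/45 = -0.155556.
Step 4: Exact two-sided p-value (enumerate n! = 3628800 permutations of y under H0): p = 0.600654.
Step 5: alpha = 0.05. fail to reject H0.

tau_b = -0.1556 (C=19, D=26), p = 0.600654, fail to reject H0.


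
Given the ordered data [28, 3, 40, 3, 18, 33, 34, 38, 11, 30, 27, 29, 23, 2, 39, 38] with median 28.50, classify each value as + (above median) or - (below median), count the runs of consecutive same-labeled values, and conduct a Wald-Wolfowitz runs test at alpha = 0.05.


Step 1: Compute median = 28.50; label A = above, B = below.
Labels in order: BBABBAAABABABBAA  (n_A = 8, n_B = 8)
Step 2: Count runs R = 10.
Step 3: Under H0 (random ordering), E[R] = 2*n_A*n_B/(n_A+n_B) + 1 = 2*8*8/16 + 1 = 9.0000.
        Var[R] = 2*n_A*n_B*(2*n_A*n_B - n_A - n_B) / ((n_A+n_B)^2 * (n_A+n_B-1)) = 14336/3840 = 3.7333.
        SD[R] = 1.9322.
Step 4: Continuity-corrected z = (R - 0.5 - E[R]) / SD[R] = (10 - 0.5 - 9.0000) / 1.9322 = 0.2588.
Step 5: Two-sided p-value via normal approximation = 2*(1 - Phi(|z|)) = 0.795809.
Step 6: alpha = 0.05. fail to reject H0.

R = 10, z = 0.2588, p = 0.795809, fail to reject H0.


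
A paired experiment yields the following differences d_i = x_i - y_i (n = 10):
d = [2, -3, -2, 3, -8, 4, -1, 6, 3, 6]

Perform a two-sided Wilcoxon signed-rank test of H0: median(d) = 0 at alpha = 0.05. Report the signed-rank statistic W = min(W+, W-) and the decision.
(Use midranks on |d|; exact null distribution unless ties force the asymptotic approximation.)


Step 1: Drop any zero differences (none here) and take |d_i|.
|d| = [2, 3, 2, 3, 8, 4, 1, 6, 3, 6]
Step 2: Midrank |d_i| (ties get averaged ranks).
ranks: |2|->2.5, |3|->5, |2|->2.5, |3|->5, |8|->10, |4|->7, |1|->1, |6|->8.5, |3|->5, |6|->8.5
Step 3: Attach original signs; sum ranks with positive sign and with negative sign.
W+ = 2.5 + 5 + 7 + 8.5 + 5 + 8.5 = 36.5
W- = 5 + 2.5 + 10 + 1 = 18.5
(Check: W+ + W- = 55 should equal n(n+1)/2 = 55.)
Step 4: Test statistic W = min(W+, W-) = 18.5.
Step 5: Ties in |d|, so use the tie-corrected normal approximation.
        E[W] = n(n+1)/4 = 10*11/4 = 27.5.
        Tie groups: |d|=2 (t=2), |d|=3 (t=3), |d|=6 (t=2); sum(t^3 - t) = 36.
        Var[W] = n(n+1)(2n+1)/24 - sum(t^3-t)/48 = 2310/24 - 36/48 = 95.5.
        z = (W - E[W]) / sqrt(Var[W]) = (18.5 - 27.5) / 9.7724 = -0.9210.
        Two-sided p = 2*Phi(z) = 0.357071.
Step 6: alpha = 0.05. fail to reject H0.

W+ = 36.5, W- = 18.5, W = min = 18.5, p = 0.357071, fail to reject H0.


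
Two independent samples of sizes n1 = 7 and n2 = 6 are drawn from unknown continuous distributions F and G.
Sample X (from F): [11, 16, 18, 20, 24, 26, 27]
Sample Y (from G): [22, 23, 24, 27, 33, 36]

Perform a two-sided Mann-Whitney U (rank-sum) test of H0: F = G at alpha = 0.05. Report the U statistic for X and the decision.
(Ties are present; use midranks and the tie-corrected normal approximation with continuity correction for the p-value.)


Step 1: Combine and sort all 13 observations; assign midranks.
sorted (value, group): (11,X), (16,X), (18,X), (20,X), (22,Y), (23,Y), (24,X), (24,Y), (26,X), (27,X), (27,Y), (33,Y), (36,Y)
ranks: 11->1, 16->2, 18->3, 20->4, 22->5, 23->6, 24->7.5, 24->7.5, 26->9, 27->10.5, 27->10.5, 33->12, 36->13
Step 2: Rank sum for X: R1 = 1 + 2 + 3 + 4 + 7.5 + 9 + 10.5 = 37.
Step 3: U_X = R1 - n1(n1+1)/2 = 37 - 7*8/2 = 37 - 28 = 9.
       U_Y = n1*n2 - U_X = 42 - 9 = 33.
Step 4: Ties are present, so use the tie-corrected normal approximation (with continuity correction) for the p-value.
Step 5: p-value = 0.099478; compare to alpha = 0.05. fail to reject H0.

U_X = 9, p = 0.099478, fail to reject H0 at alpha = 0.05.


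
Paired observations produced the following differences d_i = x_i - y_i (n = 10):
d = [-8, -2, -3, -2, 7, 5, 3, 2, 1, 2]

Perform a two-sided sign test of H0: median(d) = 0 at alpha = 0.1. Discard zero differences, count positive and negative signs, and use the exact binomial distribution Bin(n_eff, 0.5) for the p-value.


Step 1: Discard zero differences. Original n = 10; n_eff = number of nonzero differences = 10.
Nonzero differences (with sign): -8, -2, -3, -2, +7, +5, +3, +2, +1, +2
Step 2: Count signs: positive = 6, negative = 4.
Step 3: Under H0: P(positive) = 0.5, so the number of positives S ~ Bin(10, 0.5).
Step 4: Two-sided exact p-value = sum of Bin(10,0.5) probabilities at or below the observed probability = 0.753906.
Step 5: alpha = 0.1. fail to reject H0.

n_eff = 10, pos = 6, neg = 4, p = 0.753906, fail to reject H0.


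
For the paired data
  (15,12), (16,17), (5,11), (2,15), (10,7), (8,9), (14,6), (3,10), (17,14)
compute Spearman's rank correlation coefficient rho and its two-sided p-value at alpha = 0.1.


Step 1: Rank x and y separately (midranks; no ties here).
rank(x): 15->7, 16->8, 5->3, 2->1, 10->5, 8->4, 14->6, 3->2, 17->9
rank(y): 12->6, 17->9, 11->5, 15->8, 7->2, 9->3, 6->1, 10->4, 14->7
Step 2: d_i = R_x(i) - R_y(i); compute d_i^2.
  (7-6)^2=1, (8-9)^2=1, (3-5)^2=4, (1-8)^2=49, (5-2)^2=9, (4-3)^2=1, (6-1)^2=25, (2-4)^2=4, (9-7)^2=4
sum(d^2) = 98.
Step 3: rho = 1 - 6*98 / (9*(9^2 - 1)) = 1 - 588/720 = 0.183333.
Step 4: Under H0, t = rho * sqrt((n-2)/(1-rho^2)) = 0.4934 ~ t(7).
Step 5: Two-sided p-value from the t-distribution with 7 df = 0.636820.
Step 6: alpha = 0.1. fail to reject H0.

rho = 0.1833, p = 0.636820, fail to reject H0 at alpha = 0.1.


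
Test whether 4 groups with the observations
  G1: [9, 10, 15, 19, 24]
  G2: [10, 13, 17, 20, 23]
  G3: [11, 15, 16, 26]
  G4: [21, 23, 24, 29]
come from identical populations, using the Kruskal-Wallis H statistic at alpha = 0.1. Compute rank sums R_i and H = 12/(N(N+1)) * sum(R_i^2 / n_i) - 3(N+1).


Step 1: Combine all N = 18 observations and assign midranks.
sorted (value, group, rank): (9,G1,1), (10,G1,2.5), (10,G2,2.5), (11,G3,4), (13,G2,5), (15,G1,6.5), (15,G3,6.5), (16,G3,8), (17,G2,9), (19,G1,10), (20,G2,11), (21,G4,12), (23,G2,13.5), (23,G4,13.5), (24,G1,15.5), (24,G4,15.5), (26,G3,17), (29,G4,18)
Step 2: Sum ranks within each group.
R_1 = 35.5 (n_1 = 5)
R_2 = 41 (n_2 = 5)
R_3 = 35.5 (n_3 = 4)
R_4 = 59 (n_4 = 4)
Step 3: H = 12/(N(N+1)) * sum(R_i^2/n_i) - 3(N+1)
     = 12/(18*19) * (35.5^2/5 + 41^2/5 + 35.5^2/4 + 59^2/4) - 3*19
     = 0.035088 * 1773.56 - 57
     = 5.230263.
Step 4: Ties present; correction factor C = 1 - 24/(18^3 - 18) = 0.995872. Corrected H = 5.230263 / 0.995872 = 5.251943.
Step 5: Under H0, H ~ chi^2(3); p-value = 0.154251.
Step 6: alpha = 0.1. fail to reject H0.

H = 5.2519, df = 3, p = 0.154251, fail to reject H0.


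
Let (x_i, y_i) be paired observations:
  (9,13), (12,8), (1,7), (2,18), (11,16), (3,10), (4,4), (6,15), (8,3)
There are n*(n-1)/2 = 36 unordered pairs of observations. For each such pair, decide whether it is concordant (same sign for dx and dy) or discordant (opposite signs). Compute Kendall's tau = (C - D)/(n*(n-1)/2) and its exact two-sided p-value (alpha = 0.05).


Step 1: Enumerate the 36 unordered pairs (i,j) with i<j and classify each by sign(x_j-x_i) * sign(y_j-y_i).
  (1,2):dx=+3,dy=-5->D; (1,3):dx=-8,dy=-6->C; (1,4):dx=-7,dy=+5->D; (1,5):dx=+2,dy=+3->C
  (1,6):dx=-6,dy=-3->C; (1,7):dx=-5,dy=-9->C; (1,8):dx=-3,dy=+2->D; (1,9):dx=-1,dy=-10->C
  (2,3):dx=-11,dy=-1->C; (2,4):dx=-10,dy=+10->D; (2,5):dx=-1,dy=+8->D; (2,6):dx=-9,dy=+2->D
  (2,7):dx=-8,dy=-4->C; (2,8):dx=-6,dy=+7->D; (2,9):dx=-4,dy=-5->C; (3,4):dx=+1,dy=+11->C
  (3,5):dx=+10,dy=+9->C; (3,6):dx=+2,dy=+3->C; (3,7):dx=+3,dy=-3->D; (3,8):dx=+5,dy=+8->C
  (3,9):dx=+7,dy=-4->D; (4,5):dx=+9,dy=-2->D; (4,6):dx=+1,dy=-8->D; (4,7):dx=+2,dy=-14->D
  (4,8):dx=+4,dy=-3->D; (4,9):dx=+6,dy=-15->D; (5,6):dx=-8,dy=-6->C; (5,7):dx=-7,dy=-12->C
  (5,8):dx=-5,dy=-1->C; (5,9):dx=-3,dy=-13->C; (6,7):dx=+1,dy=-6->D; (6,8):dx=+3,dy=+5->C
  (6,9):dx=+5,dy=-7->D; (7,8):dx=+2,dy=+11->C; (7,9):dx=+4,dy=-1->D; (8,9):dx=+2,dy=-12->D
Step 2: C = 18, D = 18, total pairs = 36.
Step 3: tau = (C - D)/(n(n-1)/2) = (18 - 18)/36 = 0.000000.
Step 4: Exact two-sided p-value (enumerate n! = 362880 permutations of y under H0): p = 1.000000.
Step 5: alpha = 0.05. fail to reject H0.

tau_b = 0.0000 (C=18, D=18), p = 1.000000, fail to reject H0.


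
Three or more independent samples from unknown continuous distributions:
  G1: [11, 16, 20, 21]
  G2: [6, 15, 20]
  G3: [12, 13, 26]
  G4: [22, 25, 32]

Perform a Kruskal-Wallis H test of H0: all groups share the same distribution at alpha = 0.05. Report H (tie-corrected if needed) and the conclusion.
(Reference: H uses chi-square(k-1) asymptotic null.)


Step 1: Combine all N = 13 observations and assign midranks.
sorted (value, group, rank): (6,G2,1), (11,G1,2), (12,G3,3), (13,G3,4), (15,G2,5), (16,G1,6), (20,G1,7.5), (20,G2,7.5), (21,G1,9), (22,G4,10), (25,G4,11), (26,G3,12), (32,G4,13)
Step 2: Sum ranks within each group.
R_1 = 24.5 (n_1 = 4)
R_2 = 13.5 (n_2 = 3)
R_3 = 19 (n_3 = 3)
R_4 = 34 (n_4 = 3)
Step 3: H = 12/(N(N+1)) * sum(R_i^2/n_i) - 3(N+1)
     = 12/(13*14) * (24.5^2/4 + 13.5^2/3 + 19^2/3 + 34^2/3) - 3*14
     = 0.065934 * 716.479 - 42
     = 5.240385.
Step 4: Ties present; correction factor C = 1 - 6/(13^3 - 13) = 0.997253. Corrected H = 5.240385 / 0.997253 = 5.254821.
Step 5: Under H0, H ~ chi^2(3); p-value = 0.154061.
Step 6: alpha = 0.05. fail to reject H0.

H = 5.2548, df = 3, p = 0.154061, fail to reject H0.


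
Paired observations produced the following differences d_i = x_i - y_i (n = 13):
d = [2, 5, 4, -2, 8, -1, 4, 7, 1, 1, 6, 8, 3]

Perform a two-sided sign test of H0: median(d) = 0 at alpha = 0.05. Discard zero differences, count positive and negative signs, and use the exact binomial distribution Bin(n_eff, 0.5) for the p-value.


Step 1: Discard zero differences. Original n = 13; n_eff = number of nonzero differences = 13.
Nonzero differences (with sign): +2, +5, +4, -2, +8, -1, +4, +7, +1, +1, +6, +8, +3
Step 2: Count signs: positive = 11, negative = 2.
Step 3: Under H0: P(positive) = 0.5, so the number of positives S ~ Bin(13, 0.5).
Step 4: Two-sided exact p-value = sum of Bin(13,0.5) probabilities at or below the observed probability = 0.022461.
Step 5: alpha = 0.05. reject H0.

n_eff = 13, pos = 11, neg = 2, p = 0.022461, reject H0.


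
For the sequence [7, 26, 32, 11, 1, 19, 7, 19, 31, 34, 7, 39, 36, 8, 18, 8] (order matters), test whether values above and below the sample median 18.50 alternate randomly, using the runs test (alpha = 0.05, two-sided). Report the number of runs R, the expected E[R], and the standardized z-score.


Step 1: Compute median = 18.50; label A = above, B = below.
Labels in order: BAABBABAAABAABBB  (n_A = 8, n_B = 8)
Step 2: Count runs R = 9.
Step 3: Under H0 (random ordering), E[R] = 2*n_A*n_B/(n_A+n_B) + 1 = 2*8*8/16 + 1 = 9.0000.
        Var[R] = 2*n_A*n_B*(2*n_A*n_B - n_A - n_B) / ((n_A+n_B)^2 * (n_A+n_B-1)) = 14336/3840 = 3.7333.
        SD[R] = 1.9322.
Step 4: R = E[R], so z = 0 with no continuity correction.
Step 5: Two-sided p-value via normal approximation = 2*(1 - Phi(|z|)) = 1.000000.
Step 6: alpha = 0.05. fail to reject H0.

R = 9, z = 0.0000, p = 1.000000, fail to reject H0.


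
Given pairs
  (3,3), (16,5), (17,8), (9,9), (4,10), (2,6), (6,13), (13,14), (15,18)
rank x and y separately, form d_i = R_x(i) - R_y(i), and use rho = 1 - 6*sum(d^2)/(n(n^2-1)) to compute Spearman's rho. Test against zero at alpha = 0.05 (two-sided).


Step 1: Rank x and y separately (midranks; no ties here).
rank(x): 3->2, 16->8, 17->9, 9->5, 4->3, 2->1, 6->4, 13->6, 15->7
rank(y): 3->1, 5->2, 8->4, 9->5, 10->6, 6->3, 13->7, 14->8, 18->9
Step 2: d_i = R_x(i) - R_y(i); compute d_i^2.
  (2-1)^2=1, (8-2)^2=36, (9-4)^2=25, (5-5)^2=0, (3-6)^2=9, (1-3)^2=4, (4-7)^2=9, (6-8)^2=4, (7-9)^2=4
sum(d^2) = 92.
Step 3: rho = 1 - 6*92 / (9*(9^2 - 1)) = 1 - 552/720 = 0.233333.
Step 4: Under H0, t = rho * sqrt((n-2)/(1-rho^2)) = 0.6349 ~ t(7).
Step 5: Two-sided p-value from the t-distribution with 7 df = 0.545699.
Step 6: alpha = 0.05. fail to reject H0.

rho = 0.2333, p = 0.545699, fail to reject H0 at alpha = 0.05.
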